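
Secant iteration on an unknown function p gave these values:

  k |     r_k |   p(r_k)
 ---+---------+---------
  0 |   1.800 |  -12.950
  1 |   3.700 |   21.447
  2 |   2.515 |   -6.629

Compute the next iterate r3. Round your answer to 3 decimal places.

r3 = 2.515 − (-6.629)·(2.515 − 3.700) / (-6.629 − 21.447)
   = 2.515 − (7.85536)/(-28.07600) = 2.79479

2.795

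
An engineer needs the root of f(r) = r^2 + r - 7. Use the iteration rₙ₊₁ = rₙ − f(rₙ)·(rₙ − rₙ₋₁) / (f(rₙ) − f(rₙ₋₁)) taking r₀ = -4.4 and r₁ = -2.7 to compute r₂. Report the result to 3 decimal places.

f(-4.4) = 7.96000, f(-2.7) = -2.41000
r₂ = -2.70000 − (-2.41000)·(-2.70000 − (-4.40000)) / (-2.41000 − 7.96000) = -2.70000 − (-4.09700)/(-10.37000) = -3.09508

-3.095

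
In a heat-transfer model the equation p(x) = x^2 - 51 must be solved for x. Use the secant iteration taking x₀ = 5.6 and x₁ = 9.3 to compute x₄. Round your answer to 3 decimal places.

p(5.6) = -19.64000, p(9.3) = 35.49000
x₂ = 9.30000 − 35.49000·(9.30000 − 5.60000) / (35.49000 − (-19.64000)) = 9.30000 − (131.31300)/(55.13000) = 6.91812
p(6.91812) = -3.13960
x₃ = 6.91812 − (-3.13960)·(6.91812 − 9.30000) / (-3.13960 − 35.49000) = 6.91812 − (7.47816)/(-38.62960) = 7.11171
p(7.11171) = -0.42362
x₄ = 7.11171 − (-0.42362)·(7.11171 − 6.91812) / (-0.42362 − (-3.13960)) = 7.11171 − (-0.08201)/(2.71598) = 7.14190

7.142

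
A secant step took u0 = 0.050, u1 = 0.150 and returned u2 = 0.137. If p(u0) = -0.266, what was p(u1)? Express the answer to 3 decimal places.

0.040

The secant line through (0.050, -0.266) and (0.150, p(u1)) crosses zero at u2 = 0.137.
So (0.050, -0.266), (0.150, p(u1)), (0.137, 0) are collinear:
p(u1) = -0.266 · (0.150 − 0.137) / (0.050 − 0.137) = -0.266 · (0.01300)/(-0.08700) = 0.03975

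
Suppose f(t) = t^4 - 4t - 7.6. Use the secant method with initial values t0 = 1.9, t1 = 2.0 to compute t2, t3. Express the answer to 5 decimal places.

1.98442, 1.98552

f(1.9) = -2.1679000, f(2.0) = 0.4000000
t2 = 2.0000000 − 0.4000000·(2.0000000 − 1.9000000) / (0.4000000 − (-2.1679000)) = 2.0000000 − (0.0400000)/(2.5679000) = 1.9844231
f(1.9844231) = -0.0303609
t3 = 1.9844231 − (-0.0303609)·(1.9844231 − 2.0000000) / (-0.0303609 − 0.4000000) = 1.9844231 − (0.0004729)/(-0.4303609) = 1.9855220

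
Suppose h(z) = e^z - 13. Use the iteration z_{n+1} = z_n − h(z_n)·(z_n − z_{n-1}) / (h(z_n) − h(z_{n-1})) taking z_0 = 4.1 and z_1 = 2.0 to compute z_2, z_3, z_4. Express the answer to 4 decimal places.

2.2225, 2.6780, 2.5449

h(4.1) = 47.340288, h(2.0) = -5.610944
z_2 = 2.000000 − (-5.610944)·(2.000000 − 4.100000) / (-5.610944 − 47.340288) = 2.000000 − (11.782982)/(-52.951231) = 2.222525
h(2.222525) = -3.769390
z_3 = 2.222525 − (-3.769390)·(2.222525 − 2.000000) / (-3.769390 − (-5.610944)) = 2.222525 − (-0.838784)/(1.841554) = 2.678001
h(2.678001) = 1.555972
z_4 = 2.678001 − 1.555972·(2.678001 − 2.222525) / (1.555972 − (-3.769390)) = 2.678001 − (0.708708)/(5.325361) = 2.544920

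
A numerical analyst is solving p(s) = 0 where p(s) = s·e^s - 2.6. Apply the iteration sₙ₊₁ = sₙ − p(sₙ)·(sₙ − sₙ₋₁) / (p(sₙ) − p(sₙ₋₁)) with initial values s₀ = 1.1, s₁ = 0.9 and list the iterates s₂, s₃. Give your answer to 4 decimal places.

p(1.1) = 0.704583, p(0.9) = -0.386357
s₂ = 0.900000 − (-0.386357)·(0.900000 − 1.100000) / (-0.386357 − 0.704583) = 0.900000 − (0.077271)/(-1.090940) = 0.970830
p(0.970830) = -0.036877
s₃ = 0.970830 − (-0.036877)·(0.970830 − 0.900000) / (-0.036877 − (-0.386357)) = 0.970830 − (-0.002612)/(0.349480) = 0.978304

0.9708, 0.9783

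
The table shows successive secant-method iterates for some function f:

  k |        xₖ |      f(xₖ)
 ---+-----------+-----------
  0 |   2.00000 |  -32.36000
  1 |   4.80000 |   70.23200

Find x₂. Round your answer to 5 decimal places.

x₂ = 4.80000 − 70.23200·(4.80000 − 2.00000) / (70.23200 − (-32.36000))
   = 4.80000 − (196.6496000)/(102.5920000) = 2.8831878

2.88319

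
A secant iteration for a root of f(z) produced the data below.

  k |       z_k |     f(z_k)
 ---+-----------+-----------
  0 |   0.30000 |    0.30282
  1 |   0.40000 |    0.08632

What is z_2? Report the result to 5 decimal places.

z_2 = 0.40000 − 0.08632·(0.40000 − 0.30000) / (0.08632 − 0.30282)
   = 0.40000 − (0.0086320)/(-0.2165000) = 0.4398707

0.43987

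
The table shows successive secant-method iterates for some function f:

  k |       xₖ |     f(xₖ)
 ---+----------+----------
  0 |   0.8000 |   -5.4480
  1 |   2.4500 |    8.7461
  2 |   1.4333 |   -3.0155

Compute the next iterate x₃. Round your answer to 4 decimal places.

1.6940

x₃ = 1.4333 − (-3.0155)·(1.4333 − 2.4500) / (-3.0155 − 8.7461)
   = 1.4333 − (3.065859)/(-11.761600) = 1.693967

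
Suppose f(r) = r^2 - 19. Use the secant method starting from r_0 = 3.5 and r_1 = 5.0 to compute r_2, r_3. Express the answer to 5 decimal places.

4.29412, 4.35443

f(3.5) = -6.7500000, f(5.0) = 6.0000000
r_2 = 5.0000000 − 6.0000000·(5.0000000 − 3.5000000) / (6.0000000 − (-6.7500000)) = 5.0000000 − (9.0000000)/(12.7500000) = 4.2941176
f(4.2941176) = -0.5605536
r_3 = 4.2941176 − (-0.5605536)·(4.2941176 − 5.0000000) / (-0.5605536 − 6.0000000) = 4.2941176 − (0.3956849)/(-6.5605536) = 4.3544304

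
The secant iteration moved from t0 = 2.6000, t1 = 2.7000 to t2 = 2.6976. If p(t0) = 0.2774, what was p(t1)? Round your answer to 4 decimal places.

-0.0068

The secant line through (2.6000, 0.2774) and (2.7000, p(t1)) crosses zero at t2 = 2.6976.
So (2.6000, 0.2774), (2.7000, p(t1)), (2.6976, 0) are collinear:
p(t1) = 0.2774 · (2.7000 − 2.6976) / (2.6000 − 2.6976) = 0.2774 · (0.002400)/(-0.097600) = -0.006821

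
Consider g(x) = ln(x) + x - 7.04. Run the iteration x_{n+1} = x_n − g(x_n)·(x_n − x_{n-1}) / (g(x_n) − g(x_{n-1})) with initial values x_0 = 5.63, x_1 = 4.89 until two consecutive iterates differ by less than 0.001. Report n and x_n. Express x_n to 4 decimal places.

n = 4, x_n = 5.3609

g(5.63) = 0.318109, g(4.89) = -0.562808
x_2 = 4.890000 − (-0.562808)·(-0.740000)/(-0.880917) = 5.362777;  |Δ| = 0.472777
g(5.362777) = 0.002259
x_3 = 5.362777 − 0.002259·(0.472777)/(0.565067) = 5.360887;  |Δ| = 0.001890
g(5.360887) = 0.000016
x_4 = 5.360887 − 0.000016·(-0.001890)/(-0.002243) = 5.360873;  |Δ| = 0.000014
|x_4 − x_3| = 0.000014 < 0.001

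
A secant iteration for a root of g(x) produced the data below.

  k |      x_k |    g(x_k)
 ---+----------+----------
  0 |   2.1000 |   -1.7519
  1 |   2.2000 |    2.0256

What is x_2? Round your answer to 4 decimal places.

2.1464

x_2 = 2.2000 − 2.0256·(2.2000 − 2.1000) / (2.0256 − (-1.7519))
   = 2.2000 − (0.202560)/(3.777500) = 2.146377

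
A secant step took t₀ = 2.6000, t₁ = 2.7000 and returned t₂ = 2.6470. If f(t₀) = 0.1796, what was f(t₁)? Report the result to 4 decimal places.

The secant line through (2.6000, 0.1796) and (2.7000, f(t₁)) crosses zero at t₂ = 2.6470.
So (2.6000, 0.1796), (2.7000, f(t₁)), (2.6470, 0) are collinear:
f(t₁) = 0.1796 · (2.7000 − 2.6470) / (2.6000 − 2.6470) = 0.1796 · (0.053000)/(-0.047000) = -0.202528

-0.2025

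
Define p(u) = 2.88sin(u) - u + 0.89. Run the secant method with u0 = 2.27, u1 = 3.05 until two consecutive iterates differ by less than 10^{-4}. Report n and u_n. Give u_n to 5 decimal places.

n = 5, u_n = 2.53405

p(2.27) = 0.8242223, p(3.05) = -1.8965818
u2 = 3.0500000 − (-1.8965818)·(0.7800000)/(-2.7208041) = 2.5062880;  |Δ| = 0.5437120
p(2.5062880) = 0.0927695
u3 = 2.5062880 − 0.0927695·(-0.5437120)/(1.9893514) = 2.5316430;  |Δ| = 0.0253549
p(2.5316430) = 0.0080966
u4 = 2.5316430 − 0.0080966·(0.0253549)/(-0.0846729) = 2.5340674;  |Δ| = 0.0024245
p(2.5340674) = -0.0000562
u5 = 2.5340674 − (-0.0000562)·(0.0024245)/(-0.0081528) = 2.5340507;  |Δ| = 0.0000167
|u5 − u4| = 0.0000167 < 10^{-4}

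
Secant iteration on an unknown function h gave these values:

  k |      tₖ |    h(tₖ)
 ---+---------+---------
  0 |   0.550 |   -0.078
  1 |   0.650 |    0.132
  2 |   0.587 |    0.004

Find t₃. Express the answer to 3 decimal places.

0.585

t₃ = 0.587 − 0.004·(0.587 − 0.650) / (0.004 − 0.132)
   = 0.587 − (-0.00025)/(-0.12800) = 0.58503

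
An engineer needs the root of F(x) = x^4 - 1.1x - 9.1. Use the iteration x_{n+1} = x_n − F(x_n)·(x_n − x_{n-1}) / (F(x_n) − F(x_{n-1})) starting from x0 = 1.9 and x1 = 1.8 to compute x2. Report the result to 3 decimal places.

1.824

F(1.9) = 1.84210, F(1.8) = -0.58240
x2 = 1.80000 − (-0.58240)·(1.80000 − 1.90000) / (-0.58240 − 1.84210) = 1.80000 − (0.05824)/(-2.42450) = 1.82402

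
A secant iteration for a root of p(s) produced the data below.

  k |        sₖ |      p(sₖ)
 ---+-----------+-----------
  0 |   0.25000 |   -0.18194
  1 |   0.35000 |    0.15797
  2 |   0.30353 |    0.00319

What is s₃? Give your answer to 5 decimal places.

s₃ = 0.30353 − 0.00319·(0.30353 − 0.35000) / (0.00319 − 0.15797)
   = 0.30353 − (-0.0001482)/(-0.1547800) = 0.3025723

0.30257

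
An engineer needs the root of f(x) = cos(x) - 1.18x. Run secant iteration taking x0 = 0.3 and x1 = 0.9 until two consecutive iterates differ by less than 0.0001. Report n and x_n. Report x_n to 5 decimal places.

f(0.3) = 0.6013365, f(0.9) = -0.4403900
x2 = 0.9000000 − (-0.4403900)·(0.6000000)/(-1.0417265) = 0.6463499;  |Δ| = 0.2536501
f(0.6463499) = 0.0355946
x3 = 0.6463499 − 0.0355946·(-0.2536501)/(0.4759846) = 0.6653181;  |Δ| = 0.0189682
f(0.6653181) = 0.0016451
x4 = 0.6653181 − 0.0016451·(0.0189682)/(-0.0339495) = 0.6662372;  |Δ| = 0.0009191
f(0.6662372) = -0.0000072
x5 = 0.6662372 − (-0.0000072)·(0.0009191)/(-0.0016523) = 0.6662332;  |Δ| = 0.0000040
|x5 − x4| = 0.0000040 < 0.0001

n = 5, x_n = 0.66623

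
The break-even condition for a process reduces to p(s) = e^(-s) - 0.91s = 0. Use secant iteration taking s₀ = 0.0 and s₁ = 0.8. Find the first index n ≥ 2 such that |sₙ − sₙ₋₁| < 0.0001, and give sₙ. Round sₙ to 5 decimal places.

n = 5, sₙ = 0.60193

p(0.0) = 1.0000000, p(0.8) = -0.2786710
s₂ = 0.8000000 − (-0.2786710)·(0.8000000)/(-1.2786710) = 0.6256496;  |Δ| = 0.1743504
p(0.6256496) = -0.0344273
s₃ = 0.6256496 − (-0.0344273)·(-0.1743504)/(0.2442438) = 0.6010741;  |Δ| = 0.0245755
p(0.6010741) = 0.0012451
s₄ = 0.6010741 − 0.0012451·(-0.0245755)/(0.0356723) = 0.6019318;  |Δ| = 0.0008577
p(0.6019318) = -0.0000055
s₅ = 0.6019318 − (-0.0000055)·(0.0008577)/(-0.0012506) = 0.6019280;  |Δ| = 0.0000038
|s₅ − s₄| = 0.0000038 < 0.0001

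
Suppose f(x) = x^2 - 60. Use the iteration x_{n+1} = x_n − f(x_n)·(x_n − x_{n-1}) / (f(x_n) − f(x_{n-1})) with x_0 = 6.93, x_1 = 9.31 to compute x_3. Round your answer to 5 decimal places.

7.73873

f(6.93) = -11.9751000, f(9.31) = 26.6761000
x_2 = 9.3100000 − 26.6761000·(9.3100000 − 6.9300000) / (26.6761000 − (-11.9751000)) = 9.3100000 − (63.4891180)/(38.6512000) = 7.6673830
f(7.6673830) = -1.2112379
x_3 = 7.6673830 − (-1.2112379)·(7.6673830 − 9.3100000) / (-1.2112379 − 26.6761000) = 7.6673830 − (1.9895999)/(-27.8873379) = 7.7387272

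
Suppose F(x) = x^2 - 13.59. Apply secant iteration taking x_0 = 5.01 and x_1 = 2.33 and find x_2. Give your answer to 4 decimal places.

F(5.01) = 11.510100, F(2.33) = -8.161100
x_2 = 2.330000 − (-8.161100)·(2.330000 − 5.010000) / (-8.161100 − 11.510100) = 2.330000 − (21.871748)/(-19.671200) = 3.441866

3.4419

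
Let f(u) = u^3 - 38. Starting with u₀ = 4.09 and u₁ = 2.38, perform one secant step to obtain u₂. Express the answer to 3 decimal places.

3.143

f(4.09) = 30.41793, f(2.38) = -24.51873
u₂ = 2.38000 − (-24.51873)·(2.38000 − 4.09000) / (-24.51873 − 30.41793) = 2.38000 − (41.92702)/(-54.93666) = 3.14319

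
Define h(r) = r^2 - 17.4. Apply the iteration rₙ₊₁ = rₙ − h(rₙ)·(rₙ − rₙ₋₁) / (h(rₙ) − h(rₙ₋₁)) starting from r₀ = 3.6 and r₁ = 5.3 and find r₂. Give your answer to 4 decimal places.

4.0989

h(3.6) = -4.440000, h(5.3) = 10.690000
r₂ = 5.300000 − 10.690000·(5.300000 − 3.600000) / (10.690000 − (-4.440000)) = 5.300000 − (18.173000)/(15.130000) = 4.098876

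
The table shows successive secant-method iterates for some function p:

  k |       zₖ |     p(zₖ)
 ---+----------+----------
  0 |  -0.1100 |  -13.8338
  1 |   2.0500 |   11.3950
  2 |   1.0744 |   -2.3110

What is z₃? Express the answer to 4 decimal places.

1.2389

z₃ = 1.0744 − (-2.3110)·(1.0744 − 2.0500) / (-2.3110 − 11.3950)
   = 1.0744 − (2.254612)/(-13.706000) = 1.238898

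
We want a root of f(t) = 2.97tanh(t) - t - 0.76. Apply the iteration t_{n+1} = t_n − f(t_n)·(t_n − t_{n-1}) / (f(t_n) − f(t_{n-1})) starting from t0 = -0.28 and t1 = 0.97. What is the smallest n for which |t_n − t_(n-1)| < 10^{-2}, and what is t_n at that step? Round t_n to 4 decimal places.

f(-0.28) = -1.290528, f(0.97) = 0.493652
t2 = 0.970000 − 0.493652·(1.250000)/(1.784180) = 0.624147;  |Δ| = 0.345853
f(0.624147) = 0.261259
t3 = 0.624147 − 0.261259·(-0.345853)/(-0.232393) = 0.235334;  |Δ| = 0.388812
f(0.235334) = -0.309015
t4 = 0.235334 − (-0.309015)·(-0.388812)/(-0.570273) = 0.446020;  |Δ| = 0.210686
f(0.446020) = 0.037288
t5 = 0.446020 − 0.037288·(0.210686)/(0.346303) = 0.423335;  |Δ| = 0.022685
f(0.423335) = 0.003882
t6 = 0.423335 − 0.003882·(-0.022685)/(-0.033406) = 0.420699;  |Δ| = 0.002636
|t6 − t5| = 0.002636 < 10^{-2}

n = 6, t_n = 0.4207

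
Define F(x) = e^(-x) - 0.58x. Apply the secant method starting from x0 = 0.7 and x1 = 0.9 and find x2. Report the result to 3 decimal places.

0.788

F(0.7) = 0.09059, F(0.9) = -0.11543
x2 = 0.90000 − (-0.11543)·(0.90000 − 0.70000) / (-0.11543 − 0.09059) = 0.90000 − (-0.02309)/(-0.20602) = 0.78794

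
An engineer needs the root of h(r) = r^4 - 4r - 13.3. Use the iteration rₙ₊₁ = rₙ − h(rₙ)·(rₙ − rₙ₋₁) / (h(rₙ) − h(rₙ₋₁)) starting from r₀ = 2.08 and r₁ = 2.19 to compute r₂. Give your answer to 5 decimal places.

h(2.08) = -2.9022630, h(2.19) = 0.9425752
r₂ = 2.1900000 − 0.9425752·(2.1900000 − 2.0800000) / (0.9425752 − (-2.9022630)) = 2.1900000 − (0.1036833)/(3.8448382) = 2.1630331

2.16303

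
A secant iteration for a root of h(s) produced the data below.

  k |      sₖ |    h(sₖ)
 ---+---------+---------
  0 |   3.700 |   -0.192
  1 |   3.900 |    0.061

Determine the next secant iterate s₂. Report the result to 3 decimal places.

s₂ = 3.900 − 0.061·(3.900 − 3.700) / (0.061 − (-0.192))
   = 3.900 − (0.01220)/(0.25300) = 3.85178

3.852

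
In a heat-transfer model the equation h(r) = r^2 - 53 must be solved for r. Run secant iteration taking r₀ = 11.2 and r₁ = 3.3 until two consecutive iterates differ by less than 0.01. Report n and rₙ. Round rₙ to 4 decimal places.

n = 6, rₙ = 7.2801

h(11.2) = 72.440000, h(3.3) = -42.110000
r₂ = 3.300000 − (-42.110000)·(-7.900000)/(-114.550000) = 6.204138;  |Δ| = 2.904138
h(6.204138) = -14.508673
r₃ = 6.204138 − (-14.508673)·(2.904138)/(27.601327) = 7.730702;  |Δ| = 1.526564
h(7.730702) = 6.763749
r₄ = 7.730702 − 6.763749·(1.526564)/(21.272421) = 7.245318;  |Δ| = 0.485384
h(7.245318) = -0.505372
r₅ = 7.245318 − (-0.505372)·(-0.485384)/(-7.269121) = 7.279063;  |Δ| = 0.033745
h(7.279063) = -0.015241
r₆ = 7.279063 − (-0.015241)·(0.033745)/(0.490131) = 7.280112;  |Δ| = 0.001049
|r₆ − r₅| = 0.001049 < 0.01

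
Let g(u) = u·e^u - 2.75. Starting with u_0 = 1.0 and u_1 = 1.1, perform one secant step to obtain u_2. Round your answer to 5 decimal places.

g(1.0) = -0.0317182, g(1.1) = 0.5545826
u_2 = 1.1000000 − 0.5545826·(1.1000000 − 1.0000000) / (0.5545826 − (-0.0317182)) = 1.1000000 − (0.0554583)/(0.5863008) = 1.0054099

1.00541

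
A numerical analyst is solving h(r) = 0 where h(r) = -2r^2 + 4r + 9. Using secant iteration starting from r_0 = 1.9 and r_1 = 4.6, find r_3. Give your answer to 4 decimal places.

h(1.9) = 9.380000, h(4.6) = -14.920000
r_2 = 4.600000 − (-14.920000)·(4.600000 − 1.900000) / (-14.920000 − 9.380000) = 4.600000 − (-40.284000)/(-24.300000) = 2.942222
h(2.942222) = 3.455546
r_3 = 2.942222 − 3.455546·(2.942222 − 4.600000) / (3.455546 − (-14.920000)) = 2.942222 − (-5.728527)/(18.375546) = 3.253970

3.2540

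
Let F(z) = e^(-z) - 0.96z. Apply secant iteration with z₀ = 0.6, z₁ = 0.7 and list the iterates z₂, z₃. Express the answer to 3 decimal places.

F(0.6) = -0.02719, F(0.7) = -0.17541
z₂ = 0.70000 − (-0.17541)·(0.70000 − 0.60000) / (-0.17541 − (-0.02719)) = 0.70000 − (-0.01754)/(-0.14823) = 0.58166
F(0.58166) = 0.00058
z₃ = 0.58166 − 0.00058·(0.58166 − 0.70000) / (0.00058 − (-0.17541)) = 0.58166 − (-0.00007)/(0.17599) = 0.58205

0.582, 0.582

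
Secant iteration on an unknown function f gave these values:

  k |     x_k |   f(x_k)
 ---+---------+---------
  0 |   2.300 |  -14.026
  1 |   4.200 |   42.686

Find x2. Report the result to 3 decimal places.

x2 = 4.200 − 42.686·(4.200 − 2.300) / (42.686 − (-14.026))
   = 4.200 − (81.10340)/(56.71200) = 2.76991

2.770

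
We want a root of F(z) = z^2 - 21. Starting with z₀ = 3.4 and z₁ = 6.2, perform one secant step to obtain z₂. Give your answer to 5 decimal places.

4.38333

F(3.4) = -9.4400000, F(6.2) = 17.4400000
z₂ = 6.2000000 − 17.4400000·(6.2000000 − 3.4000000) / (17.4400000 − (-9.4400000)) = 6.2000000 − (48.8320000)/(26.8800000) = 4.3833333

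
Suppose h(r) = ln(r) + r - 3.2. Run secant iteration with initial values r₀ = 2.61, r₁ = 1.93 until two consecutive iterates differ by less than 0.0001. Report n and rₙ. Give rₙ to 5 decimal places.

h(2.61) = 0.3693502, h(1.93) = -0.6124800
r₂ = 1.9300000 − (-0.6124800)·(-0.6800000)/(-0.9818302) = 2.3541939;  |Δ| = 0.4241939
h(2.3541939) = 0.0103923
r₃ = 2.3541939 − 0.0103923·(0.4241939)/(0.6228723) = 2.3471165;  |Δ| = 0.0070774
h(2.3471165) = 0.0003040
r₄ = 2.3471165 − 0.0003040·(-0.0070774)/(-0.0100883) = 2.3469032;  |Δ| = 0.0002133
h(2.3469032) = -0.0000001
r₅ = 2.3469032 − (-0.0000001)·(-0.0002133)/(-0.0003041) = 2.3469033;  |Δ| = 0.0000001
|r₅ − r₄| = 0.0000001 < 0.0001

n = 5, rₙ = 2.34690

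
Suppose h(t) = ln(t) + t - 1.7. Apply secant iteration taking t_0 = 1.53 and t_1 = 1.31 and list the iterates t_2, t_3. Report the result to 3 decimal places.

h(1.53) = 0.25527, h(1.31) = -0.11997
t_2 = 1.31000 − (-0.11997)·(1.31000 − 1.53000) / (-0.11997 − 0.25527) = 1.31000 − (0.02639)/(-0.37524) = 1.38034
h(1.38034) = 0.00267
t_3 = 1.38034 − 0.00267·(1.38034 − 1.31000) / (0.00267 − (-0.11997)) = 1.38034 − (0.00019)/(0.12264) = 1.37881

1.380, 1.379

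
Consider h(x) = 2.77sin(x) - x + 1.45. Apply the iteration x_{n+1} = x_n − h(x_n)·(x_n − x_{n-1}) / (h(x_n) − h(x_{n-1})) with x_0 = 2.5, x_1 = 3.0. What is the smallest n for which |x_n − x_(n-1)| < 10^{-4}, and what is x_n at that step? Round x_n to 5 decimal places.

h(2.5) = 0.6077678, h(3.0) = -1.1590976
x_2 = 3.0000000 − (-1.1590976)·(0.5000000)/(-1.7668654) = 2.6719904;  |Δ| = 0.3280096
h(2.6719904) = 0.0315222
x_3 = 2.6719904 − 0.0315222·(-0.3280096)/(1.1906197) = 2.6806746;  |Δ| = 0.0086842
h(2.6806746) = 0.0013398
x_4 = 2.6806746 − 0.0013398·(0.0086842)/(-0.0301824) = 2.6810601;  |Δ| = 0.0003855
h(2.6810601) = -0.0000022
x_5 = 2.6810601 − (-0.0000022)·(0.0003855)/(-0.0013419) = 2.6810595;  |Δ| = 0.0000006
|x_5 − x_4| = 0.0000006 < 10^{-4}

n = 5, x_n = 2.68106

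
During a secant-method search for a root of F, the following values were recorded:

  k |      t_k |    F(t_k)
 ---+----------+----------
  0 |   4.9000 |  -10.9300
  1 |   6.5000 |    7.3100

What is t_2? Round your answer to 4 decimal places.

5.8588

t_2 = 6.5000 − 7.3100·(6.5000 − 4.9000) / (7.3100 − (-10.9300))
   = 6.5000 − (11.696000)/(18.240000) = 5.858772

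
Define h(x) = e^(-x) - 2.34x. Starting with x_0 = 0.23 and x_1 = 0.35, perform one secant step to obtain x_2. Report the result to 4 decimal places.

h(0.23) = 0.256334, h(0.35) = -0.114312
x_2 = 0.350000 − (-0.114312)·(0.350000 − 0.230000) / (-0.114312 − 0.256334) = 0.350000 − (-0.013717)/(-0.370646) = 0.312990

0.3130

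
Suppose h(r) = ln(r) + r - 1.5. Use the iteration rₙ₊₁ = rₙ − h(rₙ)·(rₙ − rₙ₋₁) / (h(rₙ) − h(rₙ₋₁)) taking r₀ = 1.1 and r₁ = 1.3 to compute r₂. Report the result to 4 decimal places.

h(1.1) = -0.304690, h(1.3) = 0.062364
r₂ = 1.300000 − 0.062364·(1.300000 − 1.100000) / (0.062364 − (-0.304690)) = 1.300000 − (0.012473)/(0.367054) = 1.266019

1.2660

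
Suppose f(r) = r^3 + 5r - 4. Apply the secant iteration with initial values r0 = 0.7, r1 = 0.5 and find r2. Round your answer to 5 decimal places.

f(0.7) = -0.1570000, f(0.5) = -1.3750000
r2 = 0.5000000 − (-1.3750000)·(0.5000000 − 0.7000000) / (-1.3750000 − (-0.1570000)) = 0.5000000 − (0.2750000)/(-1.2180000) = 0.7257800

0.72578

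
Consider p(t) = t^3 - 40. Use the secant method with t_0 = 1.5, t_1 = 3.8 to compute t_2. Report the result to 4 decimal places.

3.1358

p(1.5) = -36.625000, p(3.8) = 14.872000
t_2 = 3.800000 − 14.872000·(3.800000 − 1.500000) / (14.872000 − (-36.625000)) = 3.800000 − (34.205600)/(51.497000) = 3.135775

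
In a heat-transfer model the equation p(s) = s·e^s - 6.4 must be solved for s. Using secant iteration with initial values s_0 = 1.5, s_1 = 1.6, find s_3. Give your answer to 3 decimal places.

1.471

p(1.5) = 0.32253, p(1.6) = 1.52485
s_2 = 1.60000 − 1.52485·(1.60000 − 1.50000) / (1.52485 − 0.32253) = 1.60000 − (0.15249)/(1.20232) = 1.47317
p(1.47317) = 0.02755
s_3 = 1.47317 − 0.02755·(1.47317 − 1.60000) / (0.02755 − 1.52485) = 1.47317 − (-0.00349)/(-1.49730) = 1.47084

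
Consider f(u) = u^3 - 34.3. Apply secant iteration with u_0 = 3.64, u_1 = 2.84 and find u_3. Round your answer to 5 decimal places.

f(3.64) = 13.9285440, f(2.84) = -11.3936960
u_2 = 2.8400000 − (-11.3936960)·(2.8400000 − 3.6400000) / (-11.3936960 − 13.9285440) = 2.8400000 − (9.1149568)/(-25.3222400) = 3.1999586
f(3.1999586) = -1.5332733
u_3 = 3.1999586 − (-1.5332733)·(3.1999586 − 2.8400000) / (-1.5332733 − (-11.3936960)) = 3.1999586 − (-0.5519148)/(9.8604227) = 3.2559313

3.25593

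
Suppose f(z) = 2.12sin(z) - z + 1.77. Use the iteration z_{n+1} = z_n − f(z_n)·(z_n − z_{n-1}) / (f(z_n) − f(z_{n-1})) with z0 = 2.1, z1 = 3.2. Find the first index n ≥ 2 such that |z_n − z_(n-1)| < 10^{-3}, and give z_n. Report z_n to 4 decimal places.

f(2.1) = 1.500004, f(3.2) = -1.553753
z2 = 3.200000 − (-1.553753)·(1.100000)/(-3.053757) = 2.640319;  |Δ| = 0.559681
f(2.640319) = 0.148431
z3 = 2.640319 − 0.148431·(-0.559681)/(1.702184) = 2.689124;  |Δ| = 0.048804
f(2.689124) = 0.007714
z4 = 2.689124 − 0.007714·(0.048804)/(-0.140717) = 2.691799;  |Δ| = 0.002675
f(2.691799) = -0.000066
z5 = 2.691799 − (-0.000066)·(0.002675)/(-0.007779) = 2.691776;  |Δ| = 0.000023
|z5 − z4| = 0.000023 < 10^{-3}

n = 5, z_n = 2.6918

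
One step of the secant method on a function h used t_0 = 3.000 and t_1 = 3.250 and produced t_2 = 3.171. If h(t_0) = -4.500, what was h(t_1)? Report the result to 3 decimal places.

2.079

The secant line through (3.000, -4.500) and (3.250, h(t_1)) crosses zero at t_2 = 3.171.
So (3.000, -4.500), (3.250, h(t_1)), (3.171, 0) are collinear:
h(t_1) = -4.500 · (3.250 − 3.171) / (3.000 − 3.171) = -4.500 · (0.07900)/(-0.17100) = 2.07895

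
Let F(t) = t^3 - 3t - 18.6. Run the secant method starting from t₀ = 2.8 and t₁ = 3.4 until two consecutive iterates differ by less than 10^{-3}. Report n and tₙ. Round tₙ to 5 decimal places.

F(2.8) = -5.0480000, F(3.4) = 10.5040000
t₂ = 3.4000000 − 10.5040000·(0.6000000)/(15.5520000) = 2.9947531;  |Δ| = 0.4052469
F(2.9947531) = -0.7256783
t₃ = 2.9947531 − (-0.7256783)·(-0.4052469)/(-11.2296783) = 3.0209407;  |Δ| = 0.0261877
F(3.0209407) = -0.0934665
t₄ = 3.0209407 − (-0.0934665)·(0.0261877)/(0.6322118) = 3.0248123;  |Δ| = 0.0038716
F(3.0248123) = 0.0010521
t₅ = 3.0248123 − 0.0010521·(0.0038716)/(0.0945186) = 3.0247692;  |Δ| = 0.0000431
|t₅ − t₄| = 0.0000431 < 10^{-3}

n = 5, tₙ = 3.02477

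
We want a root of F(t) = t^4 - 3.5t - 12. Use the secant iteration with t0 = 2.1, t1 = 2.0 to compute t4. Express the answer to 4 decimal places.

2.0971

F(2.1) = 0.098100, F(2.0) = -3.000000
t2 = 2.000000 − (-3.000000)·(2.000000 − 2.100000) / (-3.000000 − 0.098100) = 2.000000 − (0.300000)/(-3.098100) = 2.096834
F(2.096834) = -0.007851
t3 = 2.096834 − (-0.007851)·(2.096834 − 2.000000) / (-0.007851 − (-3.000000)) = 2.096834 − (-0.000760)/(2.992149) = 2.097088
F(2.097088) = 0.000631
t4 = 2.097088 − 0.000631·(2.097088 − 2.096834) / (0.000631 − (-0.007851)) = 2.097088 − (0.000000)/(0.008482) = 2.097069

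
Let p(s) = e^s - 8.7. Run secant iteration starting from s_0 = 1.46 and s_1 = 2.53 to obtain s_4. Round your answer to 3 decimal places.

2.165

p(1.46) = -4.39404, p(2.53) = 3.85351
s_2 = 2.53000 − 3.85351·(2.53000 − 1.46000) / (3.85351 − (-4.39404)) = 2.53000 − (4.12325)/(8.24755) = 2.03006
p(2.03006) = -1.08543
s_3 = 2.03006 − (-1.08543)·(2.03006 − 2.53000) / (-1.08543 − 3.85351) = 2.03006 − (0.54265)/(-4.93894) = 2.13993
p(2.13993) = -0.20112
s_4 = 2.13993 − (-0.20112)·(2.13993 − 2.03006) / (-0.20112 − (-1.08543)) = 2.13993 − (-0.02210)/(0.88431) = 2.16492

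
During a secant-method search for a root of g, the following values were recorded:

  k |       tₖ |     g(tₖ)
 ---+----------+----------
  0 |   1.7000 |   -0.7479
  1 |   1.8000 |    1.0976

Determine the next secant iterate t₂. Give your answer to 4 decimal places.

t₂ = 1.8000 − 1.0976·(1.8000 − 1.7000) / (1.0976 − (-0.7479))
   = 1.8000 − (0.109760)/(1.845500) = 1.740526

1.7405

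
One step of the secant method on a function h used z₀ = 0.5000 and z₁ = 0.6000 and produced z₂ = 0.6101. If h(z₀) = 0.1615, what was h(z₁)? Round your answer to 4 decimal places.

The secant line through (0.5000, 0.1615) and (0.6000, h(z₁)) crosses zero at z₂ = 0.6101.
So (0.5000, 0.1615), (0.6000, h(z₁)), (0.6101, 0) are collinear:
h(z₁) = 0.1615 · (0.6000 − 0.6101) / (0.5000 − 0.6101) = 0.1615 · (-0.010100)/(-0.110100) = 0.014815

0.0148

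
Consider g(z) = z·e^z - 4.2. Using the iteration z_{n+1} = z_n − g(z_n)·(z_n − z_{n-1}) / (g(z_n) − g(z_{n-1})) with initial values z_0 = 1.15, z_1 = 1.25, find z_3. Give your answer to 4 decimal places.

1.2289

g(1.15) = -0.568078, g(1.25) = 0.162929
z_2 = 1.250000 − 0.162929·(1.250000 − 1.150000) / (0.162929 − (-0.568078)) = 1.250000 − (0.016293)/(0.731007) = 1.227712
g(1.227712) = -0.009317
z_3 = 1.227712 − (-0.009317)·(1.227712 − 1.250000) / (-0.009317 − 0.162929) = 1.227712 − (0.000208)/(-0.172245) = 1.228917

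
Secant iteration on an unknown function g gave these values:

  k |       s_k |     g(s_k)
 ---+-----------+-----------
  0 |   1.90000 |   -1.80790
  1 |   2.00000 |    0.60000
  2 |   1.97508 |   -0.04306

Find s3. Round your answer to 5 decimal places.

1.97675

s3 = 1.97508 − (-0.04306)·(1.97508 − 2.00000) / (-0.04306 − 0.60000)
   = 1.97508 − (0.0010731)/(-0.6430600) = 1.9767487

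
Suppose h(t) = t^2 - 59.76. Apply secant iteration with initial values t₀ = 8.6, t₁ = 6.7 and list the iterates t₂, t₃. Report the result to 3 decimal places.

7.672, 7.735

h(8.6) = 14.20000, h(6.7) = -14.87000
t₂ = 6.70000 − (-14.87000)·(6.70000 − 8.60000) / (-14.87000 − 14.20000) = 6.70000 − (28.25300)/(-29.07000) = 7.67190
h(7.67190) = -0.90202
t₃ = 7.67190 − (-0.90202)·(7.67190 − 6.70000) / (-0.90202 − (-14.87000)) = 7.67190 − (-0.87667)/(13.96798) = 7.73466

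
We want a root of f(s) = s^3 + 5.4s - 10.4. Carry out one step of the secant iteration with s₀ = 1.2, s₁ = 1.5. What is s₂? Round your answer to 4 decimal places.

f(1.2) = -2.192000, f(1.5) = 1.075000
s₂ = 1.500000 − 1.075000·(1.500000 − 1.200000) / (1.075000 − (-2.192000)) = 1.500000 − (0.322500)/(3.267000) = 1.401286

1.4013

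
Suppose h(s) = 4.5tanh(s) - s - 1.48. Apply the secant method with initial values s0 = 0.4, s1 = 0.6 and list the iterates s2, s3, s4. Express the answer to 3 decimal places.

0.467, 0.461, 0.462

h(0.4) = -0.17023, h(0.6) = 0.33672
s2 = 0.60000 − 0.33672·(0.60000 − 0.40000) / (0.33672 − (-0.17023)) = 0.60000 − (0.06734)/(0.50695) = 0.46716
h(0.46716) = 0.01439
s3 = 0.46716 − 0.01439·(0.46716 − 0.60000) / (0.01439 − 0.33672) = 0.46716 − (-0.00191)/(-0.32233) = 0.46123
h(0.46123) = -0.00135
s4 = 0.46123 − (-0.00135)·(0.46123 − 0.46716) / (-0.00135 − 0.01439) = 0.46123 − (0.00001)/(-0.01574) = 0.46174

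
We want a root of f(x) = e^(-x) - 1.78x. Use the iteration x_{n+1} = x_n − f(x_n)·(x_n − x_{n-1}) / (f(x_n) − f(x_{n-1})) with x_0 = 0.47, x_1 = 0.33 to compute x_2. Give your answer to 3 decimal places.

0.384

f(0.47) = -0.21160, f(0.33) = 0.13152
x_2 = 0.33000 − 0.13152·(0.33000 − 0.47000) / (0.13152 − (-0.21160)) = 0.33000 − (-0.01841)/(0.34312) = 0.38366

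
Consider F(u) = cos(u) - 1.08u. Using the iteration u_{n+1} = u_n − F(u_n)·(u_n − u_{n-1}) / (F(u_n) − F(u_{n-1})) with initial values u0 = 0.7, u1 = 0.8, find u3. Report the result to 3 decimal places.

F(0.7) = 0.00884, F(0.8) = -0.16729
u2 = 0.80000 − (-0.16729)·(0.80000 − 0.70000) / (-0.16729 − 0.00884) = 0.80000 − (-0.01673)/(-0.17614) = 0.70502
F(0.70502) = 0.00018
u3 = 0.70502 − 0.00018·(0.70502 − 0.80000) / (0.00018 − (-0.16729)) = 0.70502 − (-0.00002)/(0.16747) = 0.70512

0.705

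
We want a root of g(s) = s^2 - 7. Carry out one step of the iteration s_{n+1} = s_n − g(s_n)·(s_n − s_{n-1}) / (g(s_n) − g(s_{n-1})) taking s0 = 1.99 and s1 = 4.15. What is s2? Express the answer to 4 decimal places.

g(1.99) = -3.039900, g(4.15) = 10.222500
s2 = 4.150000 − 10.222500·(4.150000 − 1.990000) / (10.222500 − (-3.039900)) = 4.150000 − (22.080600)/(13.262400) = 2.485098

2.4851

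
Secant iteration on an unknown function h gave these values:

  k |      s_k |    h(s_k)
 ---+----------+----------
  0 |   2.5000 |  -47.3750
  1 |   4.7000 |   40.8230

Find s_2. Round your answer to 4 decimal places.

3.6817

s_2 = 4.7000 − 40.8230·(4.7000 − 2.5000) / (40.8230 − (-47.3750))
   = 4.7000 − (89.810600)/(88.198000) = 3.681716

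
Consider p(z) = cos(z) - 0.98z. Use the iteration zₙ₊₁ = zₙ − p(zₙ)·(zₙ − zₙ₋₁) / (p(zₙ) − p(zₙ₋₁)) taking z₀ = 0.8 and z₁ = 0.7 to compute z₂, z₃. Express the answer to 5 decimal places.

p(0.8) = -0.0872933, p(0.7) = 0.0788422
z₂ = 0.7000000 − 0.0788422·(0.7000000 − 0.8000000) / (0.0788422 − (-0.0872933)) = 0.7000000 − (-0.0078842)/(0.1661355) = 0.7474566
p(0.7474566) = 0.0009128
z₃ = 0.7474566 − 0.0009128·(0.7474566 − 0.7000000) / (0.0009128 − 0.0788422) = 0.7474566 − (0.0000433)/(-0.0779294) = 0.7480124

0.74746, 0.74801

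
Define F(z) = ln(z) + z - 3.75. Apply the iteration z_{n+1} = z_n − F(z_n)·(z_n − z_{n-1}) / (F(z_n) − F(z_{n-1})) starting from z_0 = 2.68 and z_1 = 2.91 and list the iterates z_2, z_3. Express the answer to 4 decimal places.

2.7420, 2.7415

F(2.68) = -0.084183, F(2.91) = 0.228153
z_2 = 2.910000 − 0.228153·(2.910000 − 2.680000) / (0.228153 − (-0.084183)) = 2.910000 − (0.052475)/(0.312336) = 2.741991
F(2.741991) = 0.000676
z_3 = 2.741991 − 0.000676·(2.741991 − 2.910000) / (0.000676 − 0.228153) = 2.741991 − (-0.000114)/(-0.227477) = 2.741492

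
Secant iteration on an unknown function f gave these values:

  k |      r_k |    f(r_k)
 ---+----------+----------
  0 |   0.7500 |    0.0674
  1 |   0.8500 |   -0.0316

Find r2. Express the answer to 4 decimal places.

0.8181

r2 = 0.8500 − (-0.0316)·(0.8500 − 0.7500) / (-0.0316 − 0.0674)
   = 0.8500 − (-0.003160)/(-0.099000) = 0.818081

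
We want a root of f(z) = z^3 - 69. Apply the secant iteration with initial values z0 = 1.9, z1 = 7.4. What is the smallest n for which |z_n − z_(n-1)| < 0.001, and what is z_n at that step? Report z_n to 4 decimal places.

f(1.9) = -62.141000, f(7.4) = 336.224000
z2 = 7.400000 − 336.224000·(5.500000)/(398.365000) = 2.757946;  |Δ| = 4.642054
f(2.757946) = -48.022338
z3 = 2.757946 − (-48.022338)·(-4.642054)/(-384.246338) = 3.338100;  |Δ| = 0.580155
f(3.338100) = -31.803838
z4 = 3.338100 − (-31.803838)·(0.580155)/(16.218500) = 4.475761;  |Δ| = 1.137660
f(4.475761) = 20.660377
z5 = 4.475761 − 20.660377·(1.137660)/(52.464215) = 4.027751;  |Δ| = 0.448010
f(4.027751) = -3.658706
z6 = 4.027751 − (-3.658706)·(-0.448010)/(-24.319083) = 4.095152;  |Δ| = 0.067401
f(4.095152) = -0.323200
z7 = 4.095152 − (-0.323200)·(0.067401)/(3.335506) = 4.101683;  |Δ| = 0.006531
f(4.101683) = 0.005903
z8 = 4.101683 − 0.005903·(0.006531)/(0.329103) = 4.101566;  |Δ| = 0.000117
|z8 − z7| = 0.000117 < 0.001

n = 8, z_n = 4.1016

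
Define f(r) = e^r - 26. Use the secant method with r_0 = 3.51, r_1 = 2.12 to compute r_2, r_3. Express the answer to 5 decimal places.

3.09781, 3.37029

f(3.51) = 7.4482678, f(2.12) = -17.6688625
r_2 = 2.1200000 − (-17.6688625)·(2.1200000 − 3.5100000) / (-17.6688625 − 7.4482678) = 2.1200000 − (24.5597189)/(-25.1171303) = 3.0978075
f(3.0978075) = -3.8506640
r_3 = 3.0978075 − (-3.8506640)·(3.0978075 − 2.1200000) / (-3.8506640 − (-17.6688625)) = 3.0978075 − (-3.7652082)/(13.8181985) = 3.3702894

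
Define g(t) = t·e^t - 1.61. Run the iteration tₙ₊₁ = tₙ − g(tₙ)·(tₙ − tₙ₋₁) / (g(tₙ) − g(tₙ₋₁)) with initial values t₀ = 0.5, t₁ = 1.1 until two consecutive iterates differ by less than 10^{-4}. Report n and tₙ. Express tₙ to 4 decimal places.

n = 6, tₙ = 0.7560

g(0.5) = -0.785639, g(1.1) = 1.694583
t₂ = 1.100000 − 1.694583·(0.600000)/(2.480222) = 0.690057;  |Δ| = 0.409943
g(0.690057) = -0.234144
t₃ = 0.690057 − (-0.234144)·(-0.409943)/(-1.928727) = 0.739823;  |Δ| = 0.049766
g(0.739823) = -0.059652
t₄ = 0.739823 − (-0.059652)·(0.049766)/(0.174492) = 0.756836;  |Δ| = 0.017013
g(0.756836) = 0.003214
t₅ = 0.756836 − 0.003214·(0.017013)/(0.062865) = 0.755967;  |Δ| = 0.000870
g(0.755967) = -0.000041
t₆ = 0.755967 − (-0.000041)·(-0.000870)/(-0.003255) = 0.755978;  |Δ| = 0.000011
|t₆ − t₅| = 0.000011 < 10^{-4}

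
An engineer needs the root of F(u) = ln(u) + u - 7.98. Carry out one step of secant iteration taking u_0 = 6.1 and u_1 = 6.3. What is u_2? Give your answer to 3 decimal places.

F(6.1) = -0.07171, F(6.3) = 0.16055
u_2 = 6.30000 − 0.16055·(6.30000 − 6.10000) / (0.16055 − (-0.07171)) = 6.30000 − (0.03211)/(0.23226) = 6.16175

6.162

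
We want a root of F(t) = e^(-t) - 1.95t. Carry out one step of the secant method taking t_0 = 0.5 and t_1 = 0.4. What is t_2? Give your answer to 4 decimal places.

F(0.5) = -0.368469, F(0.4) = -0.109680
t_2 = 0.400000 − (-0.109680)·(0.400000 − 0.500000) / (-0.109680 − (-0.368469)) = 0.400000 − (0.010968)/(0.258789) = 0.357618

0.3576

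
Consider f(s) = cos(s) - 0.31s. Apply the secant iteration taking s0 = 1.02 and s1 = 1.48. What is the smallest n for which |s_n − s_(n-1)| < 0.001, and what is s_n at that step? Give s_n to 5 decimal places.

n = 4, s_n = 1.19223

f(1.02) = 0.2071660, f(1.48) = -0.3681284
s2 = 1.4800000 − (-0.3681284)·(0.4600000)/(-0.5752943) = 1.1856480;  |Δ| = 0.2943520
f(1.1856480) = 0.0081458
s3 = 1.1856480 − 0.0081458·(-0.2943520)/(0.3762741) = 1.1920202;  |Δ| = 0.0063723
f(1.1920202) = 0.0002573
s4 = 1.1920202 − 0.0002573·(0.0063723)/(-0.0078884) = 1.1922281;  |Δ| = 0.0002079
|s4 − s3| = 0.0002079 < 0.001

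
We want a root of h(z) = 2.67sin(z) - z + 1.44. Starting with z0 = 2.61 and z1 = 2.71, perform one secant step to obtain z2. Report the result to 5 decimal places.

h(2.61) = 0.1834413, h(2.71) = -0.1530911
z2 = 2.7100000 − (-0.1530911)·(2.7100000 − 2.6100000) / (-0.1530911 − 0.1834413) = 2.7100000 − (-0.0153091)/(-0.3365324) = 2.6645093

2.66451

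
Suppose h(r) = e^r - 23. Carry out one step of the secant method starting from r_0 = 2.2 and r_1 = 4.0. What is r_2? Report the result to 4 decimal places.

2.7520

h(2.2) = -13.974987, h(4.0) = 31.598150
r_2 = 4.000000 − 31.598150·(4.000000 − 2.200000) / (31.598150 − (-13.974987)) = 4.000000 − (56.876670)/(45.573137) = 2.751969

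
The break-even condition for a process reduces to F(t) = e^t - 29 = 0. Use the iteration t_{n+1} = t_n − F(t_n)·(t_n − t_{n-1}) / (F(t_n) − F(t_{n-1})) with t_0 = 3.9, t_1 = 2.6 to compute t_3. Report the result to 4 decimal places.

F(3.9) = 20.402449, F(2.6) = -15.536262
t_2 = 2.600000 − (-15.536262)·(2.600000 − 3.900000) / (-15.536262 − 20.402449) = 2.600000 − (20.197141)/(-35.938711) = 3.161988
F(3.161988) = -5.382488
t_3 = 3.161988 − (-5.382488)·(3.161988 − 2.600000) / (-5.382488 − (-15.536262)) = 3.161988 − (-3.024896)/(10.153773) = 3.459897

3.4599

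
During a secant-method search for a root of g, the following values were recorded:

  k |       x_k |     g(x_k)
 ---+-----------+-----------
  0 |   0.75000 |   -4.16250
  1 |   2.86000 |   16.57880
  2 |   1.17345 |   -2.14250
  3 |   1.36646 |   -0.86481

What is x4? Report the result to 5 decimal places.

1.49710

x4 = 1.36646 − (-0.86481)·(1.36646 − 1.17345) / (-0.86481 − (-2.14250))
   = 1.36646 − (-0.1669170)/(1.2776900) = 1.4970997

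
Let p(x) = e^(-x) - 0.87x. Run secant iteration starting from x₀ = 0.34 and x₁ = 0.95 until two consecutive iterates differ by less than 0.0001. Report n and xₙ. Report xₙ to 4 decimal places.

n = 5, xₙ = 0.6190

p(0.34) = 0.415970, p(0.95) = -0.439759
x₂ = 0.950000 − (-0.439759)·(0.610000)/(-0.855729) = 0.636521;  |Δ| = 0.313479
p(0.636521) = -0.024644
x₃ = 0.636521 − (-0.024644)·(-0.313479)/(0.415115) = 0.617911;  |Δ| = 0.018610
p(0.617911) = 0.001486
x₄ = 0.617911 − 0.001486·(-0.018610)/(0.026130) = 0.618970;  |Δ| = 0.001058
p(0.618970) = -0.000005
x₅ = 0.618970 − (-0.000005)·(0.001058)/(-0.001491) = 0.618966;  |Δ| = 0.000004
|x₅ − x₄| = 0.000004 < 0.0001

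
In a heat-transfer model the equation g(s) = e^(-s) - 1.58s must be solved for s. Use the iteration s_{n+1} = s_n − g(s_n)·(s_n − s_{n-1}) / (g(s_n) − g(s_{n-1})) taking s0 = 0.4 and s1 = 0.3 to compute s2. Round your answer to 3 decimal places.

g(0.4) = 0.03832, g(0.3) = 0.26682
s2 = 0.30000 − 0.26682·(0.30000 − 0.40000) / (0.26682 − 0.03832) = 0.30000 − (-0.02668)/(0.22850) = 0.41677

0.417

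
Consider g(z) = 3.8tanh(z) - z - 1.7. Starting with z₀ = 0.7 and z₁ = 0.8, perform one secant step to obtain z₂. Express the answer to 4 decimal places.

g(0.7) = -0.103402, g(0.8) = 0.023340
z₂ = 0.800000 − 0.023340·(0.800000 − 0.700000) / (0.023340 − (-0.103402)) = 0.800000 − (0.002334)/(0.126742) = 0.781585

0.7816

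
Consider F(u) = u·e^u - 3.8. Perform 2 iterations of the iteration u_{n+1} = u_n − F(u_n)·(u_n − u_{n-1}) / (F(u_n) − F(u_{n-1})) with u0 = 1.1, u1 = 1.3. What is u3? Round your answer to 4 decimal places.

1.1737

F(1.1) = -0.495417, F(1.3) = 0.970086
u2 = 1.300000 − 0.970086·(1.300000 − 1.100000) / (0.970086 − (-0.495417)) = 1.300000 − (0.194017)/(1.465503) = 1.167611
F(1.167611) = -0.046946
u3 = 1.167611 − (-0.046946)·(1.167611 − 1.300000) / (-0.046946 − 0.970086) = 1.167611 − (0.006215)/(-1.017031) = 1.173722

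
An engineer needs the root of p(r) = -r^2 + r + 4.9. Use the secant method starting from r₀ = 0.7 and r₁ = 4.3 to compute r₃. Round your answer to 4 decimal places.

p(0.7) = 5.110000, p(4.3) = -9.290000
r₂ = 4.300000 − (-9.290000)·(4.300000 − 0.700000) / (-9.290000 − 5.110000) = 4.300000 − (-33.444000)/(-14.400000) = 1.977500
p(1.977500) = 2.966994
r₃ = 1.977500 − 2.966994·(1.977500 − 4.300000) / (2.966994 − (-9.290000)) = 1.977500 − (-6.890843)/(12.256994) = 2.539697

2.5397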